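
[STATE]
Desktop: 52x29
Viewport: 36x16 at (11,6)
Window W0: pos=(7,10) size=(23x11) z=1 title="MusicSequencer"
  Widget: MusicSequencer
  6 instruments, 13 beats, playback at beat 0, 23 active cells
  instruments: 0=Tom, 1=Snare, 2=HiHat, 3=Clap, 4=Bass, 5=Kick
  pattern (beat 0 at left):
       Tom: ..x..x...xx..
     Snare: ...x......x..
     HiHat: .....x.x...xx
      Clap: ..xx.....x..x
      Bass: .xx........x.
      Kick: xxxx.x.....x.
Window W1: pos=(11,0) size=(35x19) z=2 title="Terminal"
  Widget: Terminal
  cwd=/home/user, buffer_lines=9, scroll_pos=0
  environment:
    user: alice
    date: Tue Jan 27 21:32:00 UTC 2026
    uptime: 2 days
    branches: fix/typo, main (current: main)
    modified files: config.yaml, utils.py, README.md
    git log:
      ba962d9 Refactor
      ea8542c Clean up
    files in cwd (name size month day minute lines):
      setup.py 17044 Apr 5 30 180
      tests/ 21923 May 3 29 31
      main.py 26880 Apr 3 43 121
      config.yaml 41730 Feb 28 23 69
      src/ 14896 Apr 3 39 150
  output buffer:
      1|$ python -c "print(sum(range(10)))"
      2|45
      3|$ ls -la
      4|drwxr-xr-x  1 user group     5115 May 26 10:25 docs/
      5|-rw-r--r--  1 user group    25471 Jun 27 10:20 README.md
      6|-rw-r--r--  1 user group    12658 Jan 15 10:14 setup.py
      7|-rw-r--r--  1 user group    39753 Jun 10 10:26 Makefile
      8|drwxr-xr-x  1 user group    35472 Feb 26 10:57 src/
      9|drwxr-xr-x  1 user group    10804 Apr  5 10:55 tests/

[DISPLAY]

┃drwxr-xr-x  1 user group     5115┃ 
┃-rw-r--r--  1 user group    25471┃ 
┃-rw-r--r--  1 user group    12658┃ 
┃-rw-r--r--  1 user group    39753┃ 
┃drwxr-xr-x  1 user group    35472┃ 
┃drwxr-xr-x  1 user group    10804┃ 
┃$ █                              ┃ 
┃                                 ┃ 
┃                                 ┃ 
┃                                 ┃ 
┃                                 ┃ 
┃                                 ┃ 
┗━━━━━━━━━━━━━━━━━━━━━━━━━━━━━━━━━┛ 
ick████·█·····█·  ┃                 
━━━━━━━━━━━━━━━━━━┛                 
                                    


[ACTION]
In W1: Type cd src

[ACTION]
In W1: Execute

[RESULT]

┃drwxr-xr-x  1 user group     5115┃ 
┃-rw-r--r--  1 user group    25471┃ 
┃-rw-r--r--  1 user group    12658┃ 
┃-rw-r--r--  1 user group    39753┃ 
┃drwxr-xr-x  1 user group    35472┃ 
┃drwxr-xr-x  1 user group    10804┃ 
┃$ cd src                         ┃ 
┃                                 ┃ 
┃$ █                              ┃ 
┃                                 ┃ 
┃                                 ┃ 
┃                                 ┃ 
┗━━━━━━━━━━━━━━━━━━━━━━━━━━━━━━━━━┛ 
ick████·█·····█·  ┃                 
━━━━━━━━━━━━━━━━━━┛                 
                                    


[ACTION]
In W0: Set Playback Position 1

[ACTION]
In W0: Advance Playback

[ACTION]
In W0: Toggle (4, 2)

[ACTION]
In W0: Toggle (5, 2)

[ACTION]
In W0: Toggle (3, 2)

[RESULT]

┃drwxr-xr-x  1 user group     5115┃ 
┃-rw-r--r--  1 user group    25471┃ 
┃-rw-r--r--  1 user group    12658┃ 
┃-rw-r--r--  1 user group    39753┃ 
┃drwxr-xr-x  1 user group    35472┃ 
┃drwxr-xr-x  1 user group    10804┃ 
┃$ cd src                         ┃ 
┃                                 ┃ 
┃$ █                              ┃ 
┃                                 ┃ 
┃                                 ┃ 
┃                                 ┃ 
┗━━━━━━━━━━━━━━━━━━━━━━━━━━━━━━━━━┛ 
ick██·█·█·····█·  ┃                 
━━━━━━━━━━━━━━━━━━┛                 
                                    


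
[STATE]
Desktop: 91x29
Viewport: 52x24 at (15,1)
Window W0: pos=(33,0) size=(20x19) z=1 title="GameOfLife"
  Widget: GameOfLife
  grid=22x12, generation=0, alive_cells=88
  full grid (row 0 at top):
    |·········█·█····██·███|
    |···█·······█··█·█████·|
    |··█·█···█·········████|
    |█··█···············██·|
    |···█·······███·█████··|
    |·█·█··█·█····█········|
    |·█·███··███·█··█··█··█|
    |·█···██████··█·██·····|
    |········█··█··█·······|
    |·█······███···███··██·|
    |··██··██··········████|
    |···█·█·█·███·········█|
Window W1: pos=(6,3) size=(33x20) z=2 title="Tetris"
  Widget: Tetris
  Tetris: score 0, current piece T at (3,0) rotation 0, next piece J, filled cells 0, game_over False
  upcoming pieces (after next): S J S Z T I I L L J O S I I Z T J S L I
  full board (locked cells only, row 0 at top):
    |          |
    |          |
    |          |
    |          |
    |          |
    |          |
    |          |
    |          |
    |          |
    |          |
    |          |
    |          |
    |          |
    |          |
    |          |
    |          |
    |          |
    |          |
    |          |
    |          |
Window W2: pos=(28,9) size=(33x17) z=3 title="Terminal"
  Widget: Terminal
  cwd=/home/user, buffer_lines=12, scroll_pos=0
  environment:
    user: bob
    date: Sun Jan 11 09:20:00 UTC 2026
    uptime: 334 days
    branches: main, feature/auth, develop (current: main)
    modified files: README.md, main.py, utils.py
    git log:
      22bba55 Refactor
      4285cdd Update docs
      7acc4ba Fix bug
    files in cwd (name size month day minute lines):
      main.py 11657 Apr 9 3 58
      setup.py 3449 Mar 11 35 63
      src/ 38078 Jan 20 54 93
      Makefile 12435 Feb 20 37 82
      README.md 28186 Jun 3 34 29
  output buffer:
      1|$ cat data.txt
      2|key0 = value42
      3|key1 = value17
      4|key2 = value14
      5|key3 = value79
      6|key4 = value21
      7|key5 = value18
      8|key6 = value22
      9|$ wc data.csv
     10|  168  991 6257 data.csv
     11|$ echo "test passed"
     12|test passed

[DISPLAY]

                  ┃ GameOfLife       ┃              
                  ┠──────────────────┨              
━━━━━━━━━━━━━━━━━━━━━━━┓0            ┃              
                       ┃··█·█····██·█┃              
───────────────────────┨····█··█·████┃              
  │Next:               ┃·█·········██┃              
  │█                   ┃············█┃              
  │███                 ┃····███·█████┃              
  │          ┏━━━━━━━━━━━━━━━━━━━━━━━━━━━━━━━┓      
  │          ┃ Terminal                      ┃      
  │          ┠───────────────────────────────┨      
  │Score:    ┃$ cat data.txt                 ┃      
  │0         ┃key0 = value42                 ┃      
  │          ┃key1 = value17                 ┃      
  │          ┃key2 = value14                 ┃      
  │          ┃key3 = value79                 ┃      
  │          ┃key4 = value21                 ┃      
  │          ┃key5 = value18                 ┃      
  │          ┃key6 = value22                 ┃      
  │          ┃$ wc data.csv                  ┃      
  │          ┃  168  991 6257 data.csv       ┃      
━━━━━━━━━━━━━┃$ echo "test passed"           ┃      
             ┃test passed                    ┃      
             ┃$ █                            ┃      


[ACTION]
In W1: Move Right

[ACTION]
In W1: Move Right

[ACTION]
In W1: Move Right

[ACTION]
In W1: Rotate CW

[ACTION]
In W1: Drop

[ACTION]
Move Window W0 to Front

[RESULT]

                  ┃ GameOfLife       ┃              
                  ┠──────────────────┨              
━━━━━━━━━━━━━━━━━━┃Gen: 0            ┃              
                  ┃·······█·█····██·█┃              
──────────────────┃·█·······█··█·████┃              
  │Next:          ┃█·█···█·········██┃              
  │█              ┃·█···············█┃              
  │███            ┃·█·······███·█████┃              
  │          ┏━━━━┃·█··█·█····█······┃━━━━━━━┓      
  │          ┃ Ter┃·███··███·█··█··█·┃       ┃      
  │          ┠────┃···██████··█·██···┃───────┨      
  │Score:    ┃$ ca┃······█··█··█·····┃       ┃      
  │0         ┃key0┃······███···███··█┃       ┃      
  │          ┃key1┃██··██··········██┃       ┃      
  │          ┃key2┃·█·█·█·███········┃       ┃      
  │          ┃key3┃                  ┃       ┃      
  │          ┃key4┃                  ┃       ┃      
  │          ┃key5┗━━━━━━━━━━━━━━━━━━┛       ┃      
  │          ┃key6 = value22                 ┃      
  │          ┃$ wc data.csv                  ┃      
  │          ┃  168  991 6257 data.csv       ┃      
━━━━━━━━━━━━━┃$ echo "test passed"           ┃      
             ┃test passed                    ┃      
             ┃$ █                            ┃      


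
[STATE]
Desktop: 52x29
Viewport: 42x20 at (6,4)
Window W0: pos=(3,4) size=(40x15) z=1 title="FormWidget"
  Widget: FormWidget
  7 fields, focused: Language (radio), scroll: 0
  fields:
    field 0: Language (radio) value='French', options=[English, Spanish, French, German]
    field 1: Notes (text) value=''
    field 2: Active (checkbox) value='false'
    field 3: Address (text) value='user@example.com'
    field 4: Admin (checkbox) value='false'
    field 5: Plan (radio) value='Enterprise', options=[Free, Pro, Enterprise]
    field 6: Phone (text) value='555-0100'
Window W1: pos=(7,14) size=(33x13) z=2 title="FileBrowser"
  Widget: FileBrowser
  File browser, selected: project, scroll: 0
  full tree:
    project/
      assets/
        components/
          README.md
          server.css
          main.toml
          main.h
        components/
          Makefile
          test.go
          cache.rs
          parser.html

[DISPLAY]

━━━━━━━━━━━━━━━━━━━━━━━━━━━━━━━━━━━━┓     
ormWidget                           ┃     
────────────────────────────────────┨     
Language:   ( ) English  ( ) Spanish┃     
Notes:      [                      ]┃     
Active:     [ ]                     ┃     
Address:    [user@example.com      ]┃     
Admin:      [ ]                     ┃     
Plan:       ( ) Free  ( ) Pro  (●) E┃     
Phone:      [555-0100              ]┃     
 ┏━━━━━━━━━━━━━━━━━━━━━━━━━━━━━━━┓  ┃     
 ┃ FileBrowser                   ┃  ┃     
 ┠───────────────────────────────┨  ┃     
 ┃> [-] project/                 ┃  ┃     
━┃    [+] assets/                ┃━━┛     
 ┃                               ┃        
 ┃                               ┃        
 ┃                               ┃        
 ┃                               ┃        
 ┃                               ┃        


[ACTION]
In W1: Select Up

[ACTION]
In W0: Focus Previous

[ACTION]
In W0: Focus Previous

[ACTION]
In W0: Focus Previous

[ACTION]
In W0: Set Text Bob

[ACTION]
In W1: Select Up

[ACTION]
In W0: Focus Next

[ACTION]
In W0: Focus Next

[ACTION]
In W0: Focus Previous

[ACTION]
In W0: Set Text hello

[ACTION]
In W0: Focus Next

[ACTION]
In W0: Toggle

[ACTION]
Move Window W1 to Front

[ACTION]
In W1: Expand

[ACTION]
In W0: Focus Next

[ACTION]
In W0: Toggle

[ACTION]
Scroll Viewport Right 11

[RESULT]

━━━━━━━━━━━━━━━━━━━━━━━━━━━━━━━━┓         
idget                           ┃         
────────────────────────────────┨         
uage:   ( ) English  ( ) Spanish┃         
s:      [                      ]┃         
ve:     [ ]                     ┃         
ess:    [user@example.com      ]┃         
n:      [ ]                     ┃         
:       ( ) Free  ( ) Pro  (●) E┃         
e:      [555-0100              ]┃         
━━━━━━━━━━━━━━━━━━━━━━━━━━━━━┓  ┃         
ileBrowser                   ┃  ┃         
─────────────────────────────┨  ┃         
[-] project/                 ┃  ┃         
  [+] assets/                ┃━━┛         
                             ┃            
                             ┃            
                             ┃            
                             ┃            
                             ┃            


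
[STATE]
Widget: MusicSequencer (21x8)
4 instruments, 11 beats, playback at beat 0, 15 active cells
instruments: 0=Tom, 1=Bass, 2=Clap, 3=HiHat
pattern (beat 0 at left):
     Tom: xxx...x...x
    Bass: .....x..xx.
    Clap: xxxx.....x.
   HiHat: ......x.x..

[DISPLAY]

      ▼1234567890    
   Tom███···█···█    
  Bass·····█··██·    
  Clap████·····█·    
 HiHat······█·█··    
                     
                     
                     


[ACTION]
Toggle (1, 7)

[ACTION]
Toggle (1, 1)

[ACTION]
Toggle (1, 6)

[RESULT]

      ▼1234567890    
   Tom███···█···█    
  Bass·█···█████·    
  Clap████·····█·    
 HiHat······█·█··    
                     
                     
                     


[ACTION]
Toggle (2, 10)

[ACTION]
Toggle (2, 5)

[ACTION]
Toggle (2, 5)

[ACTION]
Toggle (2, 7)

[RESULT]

      ▼1234567890    
   Tom███···█···█    
  Bass·█···█████·    
  Clap████···█·██    
 HiHat······█·█··    
                     
                     
                     


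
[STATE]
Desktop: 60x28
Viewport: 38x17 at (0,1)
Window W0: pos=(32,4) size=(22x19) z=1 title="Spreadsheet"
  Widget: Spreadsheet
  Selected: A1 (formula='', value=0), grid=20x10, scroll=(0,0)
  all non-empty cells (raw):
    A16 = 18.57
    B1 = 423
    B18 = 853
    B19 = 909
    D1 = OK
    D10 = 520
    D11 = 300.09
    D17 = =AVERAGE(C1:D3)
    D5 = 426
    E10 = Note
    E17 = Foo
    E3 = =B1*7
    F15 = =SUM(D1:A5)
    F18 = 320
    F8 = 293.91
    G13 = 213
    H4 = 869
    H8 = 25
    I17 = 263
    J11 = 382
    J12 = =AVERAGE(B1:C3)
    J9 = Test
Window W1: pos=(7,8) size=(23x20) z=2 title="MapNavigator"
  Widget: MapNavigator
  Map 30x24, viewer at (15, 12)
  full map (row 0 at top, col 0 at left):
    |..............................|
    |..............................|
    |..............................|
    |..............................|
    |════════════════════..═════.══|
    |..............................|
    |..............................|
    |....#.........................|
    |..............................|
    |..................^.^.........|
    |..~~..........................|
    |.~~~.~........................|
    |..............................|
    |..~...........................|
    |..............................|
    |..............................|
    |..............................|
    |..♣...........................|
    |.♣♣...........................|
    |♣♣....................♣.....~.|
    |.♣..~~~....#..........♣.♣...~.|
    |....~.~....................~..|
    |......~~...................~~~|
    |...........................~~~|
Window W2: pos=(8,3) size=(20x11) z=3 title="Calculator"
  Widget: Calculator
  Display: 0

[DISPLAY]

                                      
                                      
        ┏━━━━━━━━━━━━━━━━━━┓          
        ┃ Calculator       ┃    ┏━━━━━
        ┠──────────────────┨    ┃ Spre
        ┃                 0┃    ┠─────
        ┃┌───┬───┬───┬───┐ ┃    ┃A1:  
       ┏┃│ 7 │ 8 │ 9 │ ÷ │ ┃━┓  ┃     
       ┃┃├───┼───┼───┼───┤ ┃ ┃  ┃-----
       ┠┃│ 4 │ 5 │ 6 │ × │ ┃─┨  ┃  1  
       ┃┃├───┼───┼───┼───┤ ┃═┃  ┃  2  
       ┃┃│ 1 │ 2 │ 3 │ - │ ┃.┃  ┃  3  
       ┃┗━━━━━━━━━━━━━━━━━━┛.┃  ┃  4  
       ┃.....................┃  ┃  5  
       ┃.....................┃  ┃  6  
       ┃.............^.^.....┃  ┃  7  
       ┃.....................┃  ┃  8  


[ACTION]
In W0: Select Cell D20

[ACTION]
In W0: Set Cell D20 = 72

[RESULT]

                                      
                                      
        ┏━━━━━━━━━━━━━━━━━━┓          
        ┃ Calculator       ┃    ┏━━━━━
        ┠──────────────────┨    ┃ Spre
        ┃                 0┃    ┠─────
        ┃┌───┬───┬───┬───┐ ┃    ┃D20: 
       ┏┃│ 7 │ 8 │ 9 │ ÷ │ ┃━┓  ┃     
       ┃┃├───┼───┼───┼───┤ ┃ ┃  ┃-----
       ┠┃│ 4 │ 5 │ 6 │ × │ ┃─┨  ┃  1  
       ┃┃├───┼───┼───┼───┤ ┃═┃  ┃  2  
       ┃┃│ 1 │ 2 │ 3 │ - │ ┃.┃  ┃  3  
       ┃┗━━━━━━━━━━━━━━━━━━┛.┃  ┃  4  
       ┃.....................┃  ┃  5  
       ┃.....................┃  ┃  6  
       ┃.............^.^.....┃  ┃  7  
       ┃.....................┃  ┃  8  


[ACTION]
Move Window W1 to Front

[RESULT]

                                      
                                      
        ┏━━━━━━━━━━━━━━━━━━┓          
        ┃ Calculator       ┃    ┏━━━━━
        ┠──────────────────┨    ┃ Spre
        ┃                 0┃    ┠─────
        ┃┌───┬───┬───┬───┐ ┃    ┃D20: 
       ┏━━━━━━━━━━━━━━━━━━━━━┓  ┃     
       ┃ MapNavigator        ┃  ┃-----
       ┠─────────────────────┨  ┃  1  
       ┃═══════════════..════┃  ┃  2  
       ┃.....................┃  ┃  3  
       ┃.....................┃  ┃  4  
       ┃.....................┃  ┃  5  
       ┃.....................┃  ┃  6  
       ┃.............^.^.....┃  ┃  7  
       ┃.....................┃  ┃  8  


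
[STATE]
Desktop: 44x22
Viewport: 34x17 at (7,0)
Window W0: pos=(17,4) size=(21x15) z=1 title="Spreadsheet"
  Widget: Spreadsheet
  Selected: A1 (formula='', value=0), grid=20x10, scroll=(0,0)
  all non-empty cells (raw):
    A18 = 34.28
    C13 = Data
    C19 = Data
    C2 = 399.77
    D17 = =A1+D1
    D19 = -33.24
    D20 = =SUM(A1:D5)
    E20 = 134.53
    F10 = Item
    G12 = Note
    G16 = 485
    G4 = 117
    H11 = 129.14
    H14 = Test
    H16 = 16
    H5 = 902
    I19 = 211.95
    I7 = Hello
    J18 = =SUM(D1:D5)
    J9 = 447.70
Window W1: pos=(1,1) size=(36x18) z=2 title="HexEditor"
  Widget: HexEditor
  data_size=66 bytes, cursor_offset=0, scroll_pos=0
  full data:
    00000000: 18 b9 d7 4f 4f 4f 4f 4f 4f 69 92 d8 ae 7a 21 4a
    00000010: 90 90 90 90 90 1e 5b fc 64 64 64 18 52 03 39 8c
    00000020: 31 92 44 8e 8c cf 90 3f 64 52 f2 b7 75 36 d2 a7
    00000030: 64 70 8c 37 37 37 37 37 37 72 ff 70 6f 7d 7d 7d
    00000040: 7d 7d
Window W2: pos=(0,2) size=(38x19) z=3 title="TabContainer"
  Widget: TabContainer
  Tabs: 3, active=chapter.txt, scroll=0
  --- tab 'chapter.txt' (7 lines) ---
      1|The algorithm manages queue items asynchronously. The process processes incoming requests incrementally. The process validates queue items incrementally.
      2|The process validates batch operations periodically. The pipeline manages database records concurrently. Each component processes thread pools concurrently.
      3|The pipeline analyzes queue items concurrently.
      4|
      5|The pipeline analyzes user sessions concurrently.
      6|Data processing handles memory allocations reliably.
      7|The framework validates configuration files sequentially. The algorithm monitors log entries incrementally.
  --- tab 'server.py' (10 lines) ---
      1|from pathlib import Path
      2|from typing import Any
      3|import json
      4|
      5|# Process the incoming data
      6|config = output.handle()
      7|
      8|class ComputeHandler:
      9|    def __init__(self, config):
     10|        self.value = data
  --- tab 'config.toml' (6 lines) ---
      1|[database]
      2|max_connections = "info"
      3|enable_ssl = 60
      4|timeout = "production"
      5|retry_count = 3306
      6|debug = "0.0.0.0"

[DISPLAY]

                                  
━━━━━━━━━━━━━━━━━━━━━━━━━━━━━┓    
━━━━━━━━━━━━━━━━━━━━━━━━━━━━━━┓   
ntainer                       ┃   
──────────────────────────────┨   
er.txt]│ server.py │ config.to┃   
──────────────────────────────┃   
gorithm manages queue items as┃   
ocess validates batch operatio┃   
peline analyzes queue items co┃   
                              ┃   
peline analyzes user sessions ┃   
rocessing handles memory alloc┃   
amework validates configuratio┃   
                              ┃   
                              ┃   
                              ┃   


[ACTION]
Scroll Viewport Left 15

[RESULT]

                                  
 ┏━━━━━━━━━━━━━━━━━━━━━━━━━━━━━━━━
┏━━━━━━━━━━━━━━━━━━━━━━━━━━━━━━━━━
┃ TabContainer                    
┠─────────────────────────────────
┃[chapter.txt]│ server.py │ config
┃─────────────────────────────────
┃The algorithm manages queue items
┃The process validates batch opera
┃The pipeline analyzes queue items
┃                                 
┃The pipeline analyzes user sessio
┃Data processing handles memory al
┃The framework validates configura
┃                                 
┃                                 
┃                                 


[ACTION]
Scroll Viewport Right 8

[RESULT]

                                  
━━━━━━━━━━━━━━━━━━━━━━━━━━━━┓     
━━━━━━━━━━━━━━━━━━━━━━━━━━━━━┓    
tainer                       ┃    
─────────────────────────────┨    
r.txt]│ server.py │ config.to┃    
─────────────────────────────┃    
orithm manages queue items as┃    
cess validates batch operatio┃    
eline analyzes queue items co┃    
                             ┃    
eline analyzes user sessions ┃    
ocessing handles memory alloc┃    
mework validates configuratio┃    
                             ┃    
                             ┃    
                             ┃    


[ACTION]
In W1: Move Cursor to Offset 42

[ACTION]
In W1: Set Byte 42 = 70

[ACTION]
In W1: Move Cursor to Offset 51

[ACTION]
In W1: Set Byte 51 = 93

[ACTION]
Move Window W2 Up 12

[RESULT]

━━━━━━━━━━━━━━━━━━━━━━━━━━━━━┓    
tainer                       ┃    
─────────────────────────────┨    
r.txt]│ server.py │ config.to┃    
─────────────────────────────┃    
orithm manages queue items as┃    
cess validates batch operatio┃    
eline analyzes queue items co┃    
                             ┃    
eline analyzes user sessions ┃    
ocessing handles memory alloc┃    
mework validates configuratio┃    
                             ┃    
                             ┃    
                             ┃    
                             ┃    
                             ┃    


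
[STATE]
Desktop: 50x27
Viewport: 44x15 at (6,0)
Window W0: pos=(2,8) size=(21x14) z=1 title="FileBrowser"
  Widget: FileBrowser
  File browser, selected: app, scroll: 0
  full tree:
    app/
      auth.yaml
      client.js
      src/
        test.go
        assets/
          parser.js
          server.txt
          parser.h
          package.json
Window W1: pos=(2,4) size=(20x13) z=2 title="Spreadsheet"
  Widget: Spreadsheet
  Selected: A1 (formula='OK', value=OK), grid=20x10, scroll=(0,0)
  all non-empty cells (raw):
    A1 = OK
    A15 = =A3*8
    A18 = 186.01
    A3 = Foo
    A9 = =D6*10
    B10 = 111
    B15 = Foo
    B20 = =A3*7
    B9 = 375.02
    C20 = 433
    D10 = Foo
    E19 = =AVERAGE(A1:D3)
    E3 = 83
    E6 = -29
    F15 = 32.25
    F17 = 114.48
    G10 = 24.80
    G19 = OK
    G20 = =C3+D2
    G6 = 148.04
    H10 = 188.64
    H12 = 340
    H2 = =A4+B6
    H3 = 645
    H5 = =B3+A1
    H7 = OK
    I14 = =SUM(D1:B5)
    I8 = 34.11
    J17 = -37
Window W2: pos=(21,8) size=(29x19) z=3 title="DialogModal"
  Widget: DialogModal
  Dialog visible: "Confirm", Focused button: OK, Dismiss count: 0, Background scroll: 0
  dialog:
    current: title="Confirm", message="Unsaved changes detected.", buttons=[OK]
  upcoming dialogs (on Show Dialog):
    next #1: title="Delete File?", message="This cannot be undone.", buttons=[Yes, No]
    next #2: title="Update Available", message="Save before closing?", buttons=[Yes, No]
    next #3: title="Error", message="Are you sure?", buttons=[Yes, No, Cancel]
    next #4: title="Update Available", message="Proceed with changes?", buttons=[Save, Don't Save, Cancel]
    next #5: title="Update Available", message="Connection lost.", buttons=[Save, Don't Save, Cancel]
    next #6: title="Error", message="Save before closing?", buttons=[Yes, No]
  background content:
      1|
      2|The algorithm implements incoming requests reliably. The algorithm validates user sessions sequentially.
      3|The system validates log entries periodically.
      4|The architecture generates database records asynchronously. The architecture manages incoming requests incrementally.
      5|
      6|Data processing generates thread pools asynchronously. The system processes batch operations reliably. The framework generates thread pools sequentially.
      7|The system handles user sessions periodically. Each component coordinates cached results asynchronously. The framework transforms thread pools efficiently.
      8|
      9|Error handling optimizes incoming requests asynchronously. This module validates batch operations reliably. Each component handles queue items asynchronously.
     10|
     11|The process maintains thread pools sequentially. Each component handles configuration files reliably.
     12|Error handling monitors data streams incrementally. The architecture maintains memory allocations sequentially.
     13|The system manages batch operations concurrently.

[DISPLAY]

                                            
                                            
                                            
                                            
━━━━━━━━━━━━━━━┓                            
readsheet      ┃                            
───────────────┨                            
 OK            ┃                            
    A       B  ┏━━━━━━━━━━━━━━━━━━━━━━━━━━━┓
---------------┃ DialogModal               ┃
 [OK]          ┠───────────────────────────┨
        0      ┃                           ┃
 Foo           ┃The algorithm implements in┃
        0      ┃The system validates log en┃
        0      ┃The architecture generates ┃


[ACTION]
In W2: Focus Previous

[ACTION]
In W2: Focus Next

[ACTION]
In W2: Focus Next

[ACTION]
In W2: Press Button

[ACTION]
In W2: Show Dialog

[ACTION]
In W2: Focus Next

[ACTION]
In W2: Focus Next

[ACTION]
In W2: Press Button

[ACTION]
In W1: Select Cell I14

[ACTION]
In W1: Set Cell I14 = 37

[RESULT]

                                            
                                            
                                            
                                            
━━━━━━━━━━━━━━━┓                            
readsheet      ┃                            
───────────────┨                            
: 37           ┃                            
    A       B  ┏━━━━━━━━━━━━━━━━━━━━━━━━━━━┓
---------------┃ DialogModal               ┃
 OK            ┠───────────────────────────┨
        0      ┃                           ┃
 Foo           ┃The algorithm implements in┃
        0      ┃The system validates log en┃
        0      ┃The architecture generates ┃


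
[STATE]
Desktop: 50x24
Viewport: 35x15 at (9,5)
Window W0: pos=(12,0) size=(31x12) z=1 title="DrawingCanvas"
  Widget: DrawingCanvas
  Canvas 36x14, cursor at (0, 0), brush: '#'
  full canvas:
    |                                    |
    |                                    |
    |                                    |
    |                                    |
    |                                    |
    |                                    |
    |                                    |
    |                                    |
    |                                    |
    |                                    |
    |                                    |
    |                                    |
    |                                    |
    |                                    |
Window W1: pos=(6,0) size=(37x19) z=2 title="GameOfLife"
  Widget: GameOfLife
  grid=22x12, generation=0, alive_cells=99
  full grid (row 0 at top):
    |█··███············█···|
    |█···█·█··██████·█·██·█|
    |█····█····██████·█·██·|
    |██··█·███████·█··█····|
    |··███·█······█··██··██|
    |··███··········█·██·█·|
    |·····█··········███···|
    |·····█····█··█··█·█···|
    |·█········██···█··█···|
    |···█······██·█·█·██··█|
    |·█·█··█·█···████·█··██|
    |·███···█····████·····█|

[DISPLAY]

··█·█··██████·█·██·█             ┃ 
···█····██████·█·██·             ┃ 
··█·███████·█··█····             ┃ 
███·█······█··██··██             ┃ 
███··········█·██·█·             ┃ 
···█··········███···             ┃ 
···█····█··█··█·█···             ┃ 
········██···█··█···             ┃ 
·█······██·█·█·██··█             ┃ 
·█··█·█···████·█··██             ┃ 
██···█····████·····█             ┃ 
                                 ┃ 
                                 ┃ 
━━━━━━━━━━━━━━━━━━━━━━━━━━━━━━━━━┛ 
                                   


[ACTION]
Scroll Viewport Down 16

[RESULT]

███··········█·██·█·             ┃ 
···█··········███···             ┃ 
···█····█··█··█·█···             ┃ 
········██···█··█···             ┃ 
·█······██·█·█·██··█             ┃ 
·█··█·█···████·█··██             ┃ 
██···█····████·····█             ┃ 
                                 ┃ 
                                 ┃ 
━━━━━━━━━━━━━━━━━━━━━━━━━━━━━━━━━┛ 
                                   
                                   
                                   
                                   
                                   


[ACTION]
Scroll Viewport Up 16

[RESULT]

━━━━━━━━━━━━━━━━━━━━━━━━━━━━━━━━━┓ 
ameOfLife                        ┃ 
─────────────────────────────────┨ 
n: 0                             ┃ 
·███············█···             ┃ 
··█·█··██████·█·██·█             ┃ 
···█····██████·█·██·             ┃ 
··█·███████·█··█····             ┃ 
███·█······█··██··██             ┃ 
███··········█·██·█·             ┃ 
···█··········███···             ┃ 
···█····█··█··█·█···             ┃ 
········██···█··█···             ┃ 
·█······██·█·█·██··█             ┃ 
·█··█·█···████·█··██             ┃ 


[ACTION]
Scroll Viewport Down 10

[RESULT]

███··········█·██·█·             ┃ 
···█··········███···             ┃ 
···█····█··█··█·█···             ┃ 
········██···█··█···             ┃ 
·█······██·█·█·██··█             ┃ 
·█··█·█···████·█··██             ┃ 
██···█····████·····█             ┃ 
                                 ┃ 
                                 ┃ 
━━━━━━━━━━━━━━━━━━━━━━━━━━━━━━━━━┛ 
                                   
                                   
                                   
                                   
                                   


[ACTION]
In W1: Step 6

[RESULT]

██············█··█··             ┃ 
·█···············█··             ┃ 
··············██····             ┃ 
······█·█·······█···             ┃ 
·····██·█····███····             ┃ 
·██···█······███····             ┃ 
·██·················             ┃ 
                                 ┃ 
                                 ┃ 
━━━━━━━━━━━━━━━━━━━━━━━━━━━━━━━━━┛ 
                                   
                                   
                                   
                                   
                                   


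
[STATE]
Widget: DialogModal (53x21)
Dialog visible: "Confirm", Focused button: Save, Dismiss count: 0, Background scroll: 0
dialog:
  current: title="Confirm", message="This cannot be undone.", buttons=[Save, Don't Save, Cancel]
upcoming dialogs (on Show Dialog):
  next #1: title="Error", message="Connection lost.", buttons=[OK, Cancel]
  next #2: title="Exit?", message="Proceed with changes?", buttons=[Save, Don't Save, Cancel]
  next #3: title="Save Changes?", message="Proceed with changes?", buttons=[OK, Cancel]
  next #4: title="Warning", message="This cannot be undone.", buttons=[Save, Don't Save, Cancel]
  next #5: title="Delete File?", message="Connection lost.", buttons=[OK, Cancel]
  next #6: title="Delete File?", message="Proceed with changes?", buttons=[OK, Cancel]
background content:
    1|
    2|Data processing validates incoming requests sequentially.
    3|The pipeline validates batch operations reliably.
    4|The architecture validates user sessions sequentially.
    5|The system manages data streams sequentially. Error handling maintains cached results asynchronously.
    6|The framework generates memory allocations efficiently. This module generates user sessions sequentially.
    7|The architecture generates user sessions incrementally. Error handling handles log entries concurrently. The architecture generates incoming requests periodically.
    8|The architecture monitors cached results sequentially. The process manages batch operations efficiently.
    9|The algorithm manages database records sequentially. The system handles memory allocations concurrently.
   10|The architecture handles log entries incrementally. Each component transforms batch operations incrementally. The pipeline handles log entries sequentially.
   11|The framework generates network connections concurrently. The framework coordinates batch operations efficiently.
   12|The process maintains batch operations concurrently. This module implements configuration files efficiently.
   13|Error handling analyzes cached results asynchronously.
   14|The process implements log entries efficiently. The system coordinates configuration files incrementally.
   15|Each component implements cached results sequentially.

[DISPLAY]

                                                     
Data processing validates incoming requests sequentia
The pipeline validates batch operations reliably.    
The architecture validates user sessions sequentially
The system manages data streams sequentially. Error h
The framework generates memory allocations efficientl
The architecture generates user sessions incrementall
The architecture monitors cached results sequentially
The algori┌──────────────────────────────┐uentially. 
The archit│           Confirm            │mentally. E
The framew│    This cannot be undone.    │s concurren
The proces│ [Save]  Don't Save   Cancel  │currently. 
Error hand└──────────────────────────────┘nchronously
The process implements log entries efficiently. The s
Each component implements cached results sequentially
                                                     
                                                     
                                                     
                                                     
                                                     
                                                     


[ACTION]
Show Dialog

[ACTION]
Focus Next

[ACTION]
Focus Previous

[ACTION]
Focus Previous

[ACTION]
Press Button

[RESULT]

                                                     
Data processing validates incoming requests sequentia
The pipeline validates batch operations reliably.    
The architecture validates user sessions sequentially
The system manages data streams sequentially. Error h
The framework generates memory allocations efficientl
The architecture generates user sessions incrementall
The architecture monitors cached results sequentially
The algorithm manages database records sequentially. 
The architecture handles log entries incrementally. E
The framework generates network connections concurren
The process maintains batch operations concurrently. 
Error handling analyzes cached results asynchronously
The process implements log entries efficiently. The s
Each component implements cached results sequentially
                                                     
                                                     
                                                     
                                                     
                                                     
                                                     
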